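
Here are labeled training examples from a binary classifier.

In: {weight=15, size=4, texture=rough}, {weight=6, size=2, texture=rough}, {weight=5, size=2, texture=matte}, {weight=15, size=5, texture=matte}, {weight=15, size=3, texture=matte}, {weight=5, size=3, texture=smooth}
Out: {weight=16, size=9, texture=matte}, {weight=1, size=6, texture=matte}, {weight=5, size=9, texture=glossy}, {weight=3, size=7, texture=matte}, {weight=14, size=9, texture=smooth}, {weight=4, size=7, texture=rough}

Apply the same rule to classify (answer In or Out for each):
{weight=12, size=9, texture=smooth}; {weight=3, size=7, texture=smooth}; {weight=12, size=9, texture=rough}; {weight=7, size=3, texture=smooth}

Out, Out, Out, In

'In' ⟺ size ≤ 5.
{weight=12, size=9, texture=smooth}: size = 9, does not satisfy this → Out.
{weight=3, size=7, texture=smooth}: size = 7, does not satisfy this → Out.
{weight=12, size=9, texture=rough}: size = 9, does not satisfy this → Out.
{weight=7, size=3, texture=smooth}: size = 3, qualifies → In.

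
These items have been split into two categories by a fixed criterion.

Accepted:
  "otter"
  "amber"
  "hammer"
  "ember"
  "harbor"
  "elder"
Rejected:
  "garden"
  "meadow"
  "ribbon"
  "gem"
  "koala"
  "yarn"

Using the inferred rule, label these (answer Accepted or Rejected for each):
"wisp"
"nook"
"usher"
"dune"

Rejected, Rejected, Accepted, Rejected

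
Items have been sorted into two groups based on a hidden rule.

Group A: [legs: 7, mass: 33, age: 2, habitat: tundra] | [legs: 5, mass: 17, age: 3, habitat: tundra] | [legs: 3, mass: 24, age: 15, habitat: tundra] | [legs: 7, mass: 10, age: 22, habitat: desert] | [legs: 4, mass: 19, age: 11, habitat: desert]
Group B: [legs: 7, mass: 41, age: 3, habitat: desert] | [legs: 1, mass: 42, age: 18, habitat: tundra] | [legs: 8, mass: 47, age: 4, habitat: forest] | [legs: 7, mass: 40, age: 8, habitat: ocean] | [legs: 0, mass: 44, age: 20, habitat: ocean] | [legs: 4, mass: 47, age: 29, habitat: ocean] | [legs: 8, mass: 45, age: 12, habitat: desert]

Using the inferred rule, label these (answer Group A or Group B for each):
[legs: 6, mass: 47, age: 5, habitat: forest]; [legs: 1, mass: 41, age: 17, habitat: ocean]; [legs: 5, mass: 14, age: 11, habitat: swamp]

Rule: mass ≤ 33. This holds for each 'Group A' example and fails for each 'Group B' one.
[legs: 6, mass: 47, age: 5, habitat: forest] → mass = 47 → Group B. [legs: 1, mass: 41, age: 17, habitat: ocean] → mass = 41 → Group B. [legs: 5, mass: 14, age: 11, habitat: swamp] → mass = 14 → Group A.

Group B, Group B, Group A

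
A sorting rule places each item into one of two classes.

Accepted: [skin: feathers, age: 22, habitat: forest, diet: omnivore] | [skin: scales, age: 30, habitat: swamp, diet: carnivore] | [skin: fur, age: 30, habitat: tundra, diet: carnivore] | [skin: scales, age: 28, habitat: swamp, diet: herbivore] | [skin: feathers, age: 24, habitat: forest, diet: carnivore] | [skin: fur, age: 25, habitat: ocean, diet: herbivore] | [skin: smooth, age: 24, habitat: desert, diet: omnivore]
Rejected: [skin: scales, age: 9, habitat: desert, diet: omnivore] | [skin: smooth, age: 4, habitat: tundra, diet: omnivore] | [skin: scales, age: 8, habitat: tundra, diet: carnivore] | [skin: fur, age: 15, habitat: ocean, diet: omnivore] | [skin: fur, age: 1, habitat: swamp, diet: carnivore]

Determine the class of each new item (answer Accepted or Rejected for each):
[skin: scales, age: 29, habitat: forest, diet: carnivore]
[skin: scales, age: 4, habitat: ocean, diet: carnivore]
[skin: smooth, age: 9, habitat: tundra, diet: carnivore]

Accepted, Rejected, Rejected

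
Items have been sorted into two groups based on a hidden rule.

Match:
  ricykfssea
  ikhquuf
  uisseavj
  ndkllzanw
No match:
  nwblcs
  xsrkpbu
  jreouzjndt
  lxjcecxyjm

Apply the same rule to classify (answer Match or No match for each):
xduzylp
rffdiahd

Looking at the examples, the only property every 'Match' case has and every 'No match' case lacks is: has a double letter.

No match, Match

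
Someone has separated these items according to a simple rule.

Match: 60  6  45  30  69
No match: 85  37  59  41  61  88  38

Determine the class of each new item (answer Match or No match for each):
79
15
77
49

No match, Match, No match, No match

Every 'Match' example satisfies: multiple of 3. None of the 'No match' examples do.
79: No match (79 = 3·26 + 1). 15: Match (15 = 3·5). 77: No match (77 = 3·25 + 2). 49: No match (49 = 3·16 + 1).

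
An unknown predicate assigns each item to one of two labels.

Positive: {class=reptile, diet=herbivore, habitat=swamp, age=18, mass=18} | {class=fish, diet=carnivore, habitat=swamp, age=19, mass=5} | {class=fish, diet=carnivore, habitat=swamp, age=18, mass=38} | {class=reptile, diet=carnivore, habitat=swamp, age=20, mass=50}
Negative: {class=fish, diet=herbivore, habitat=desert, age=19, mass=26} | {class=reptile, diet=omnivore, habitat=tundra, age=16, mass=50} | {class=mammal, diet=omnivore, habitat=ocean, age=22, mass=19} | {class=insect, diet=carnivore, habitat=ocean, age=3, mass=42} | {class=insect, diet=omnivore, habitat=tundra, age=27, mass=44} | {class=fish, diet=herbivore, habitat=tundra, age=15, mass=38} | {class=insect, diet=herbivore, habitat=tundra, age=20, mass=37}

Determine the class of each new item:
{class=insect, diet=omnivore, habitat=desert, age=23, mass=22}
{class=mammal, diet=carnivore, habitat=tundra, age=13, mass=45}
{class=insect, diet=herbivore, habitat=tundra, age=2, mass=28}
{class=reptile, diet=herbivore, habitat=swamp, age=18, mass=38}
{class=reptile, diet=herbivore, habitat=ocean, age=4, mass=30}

Rule: habitat is swamp. This holds for each 'Positive' example and fails for each 'Negative' one.
{class=insect, diet=omnivore, habitat=desert, age=23, mass=22} → habitat is desert → Negative. {class=mammal, diet=carnivore, habitat=tundra, age=13, mass=45} → habitat is tundra → Negative. {class=insect, diet=herbivore, habitat=tundra, age=2, mass=28} → habitat is tundra → Negative. {class=reptile, diet=herbivore, habitat=swamp, age=18, mass=38} → habitat is swamp → Positive. {class=reptile, diet=herbivore, habitat=ocean, age=4, mass=30} → habitat is ocean → Negative.

Negative, Negative, Negative, Positive, Negative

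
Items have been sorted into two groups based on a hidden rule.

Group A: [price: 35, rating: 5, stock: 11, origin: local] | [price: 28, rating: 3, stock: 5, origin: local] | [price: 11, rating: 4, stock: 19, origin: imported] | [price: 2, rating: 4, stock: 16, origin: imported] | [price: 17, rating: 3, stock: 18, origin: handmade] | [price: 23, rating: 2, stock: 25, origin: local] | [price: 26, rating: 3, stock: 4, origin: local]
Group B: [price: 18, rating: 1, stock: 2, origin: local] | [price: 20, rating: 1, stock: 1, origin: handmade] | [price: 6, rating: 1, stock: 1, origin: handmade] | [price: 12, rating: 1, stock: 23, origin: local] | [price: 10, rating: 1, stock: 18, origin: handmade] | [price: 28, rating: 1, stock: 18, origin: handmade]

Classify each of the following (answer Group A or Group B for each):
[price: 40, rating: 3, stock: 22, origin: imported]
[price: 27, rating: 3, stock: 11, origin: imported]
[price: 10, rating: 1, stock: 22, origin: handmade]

Group A, Group A, Group B

The common property of the 'Group A' items is: rating ≥ 2. No 'Group B' item has it.
[price: 40, rating: 3, stock: 22, origin: imported]: rating = 3 — checks out, so Group A. [price: 27, rating: 3, stock: 11, origin: imported]: rating = 3 — checks out, so Group A. [price: 10, rating: 1, stock: 22, origin: handmade]: rating = 1 — does not pass, so Group B.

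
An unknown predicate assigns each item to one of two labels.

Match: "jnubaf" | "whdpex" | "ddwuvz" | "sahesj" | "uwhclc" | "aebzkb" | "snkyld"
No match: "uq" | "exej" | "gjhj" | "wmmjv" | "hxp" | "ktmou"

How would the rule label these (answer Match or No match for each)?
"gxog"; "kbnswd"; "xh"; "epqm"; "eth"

Looking at the examples, the only property every 'Match' case has and every 'No match' case lacks is: length 6.
"gxog": length 4 — does not satisfy this, so No match. "kbnswd": length 6 — matches, so Match. "xh": length 2 — does not satisfy this, so No match. "epqm": length 4 — does not satisfy this, so No match. "eth": length 3 — does not satisfy this, so No match.

No match, Match, No match, No match, No match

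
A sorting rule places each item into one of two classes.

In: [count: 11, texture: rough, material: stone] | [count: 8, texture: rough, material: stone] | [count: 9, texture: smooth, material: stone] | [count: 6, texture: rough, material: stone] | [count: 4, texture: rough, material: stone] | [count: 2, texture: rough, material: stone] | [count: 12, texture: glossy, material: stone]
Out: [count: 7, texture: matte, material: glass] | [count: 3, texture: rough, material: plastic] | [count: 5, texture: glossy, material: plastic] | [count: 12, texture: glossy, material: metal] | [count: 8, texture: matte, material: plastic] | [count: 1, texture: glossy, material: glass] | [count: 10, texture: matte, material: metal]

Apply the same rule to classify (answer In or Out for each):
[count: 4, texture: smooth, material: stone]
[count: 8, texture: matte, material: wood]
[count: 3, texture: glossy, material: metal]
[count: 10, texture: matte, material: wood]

In, Out, Out, Out

One predicate separates the groups cleanly: material is stone.
In: [count: 4, texture: smooth, material: stone], since material is stone.
Out: [count: 8, texture: matte, material: wood], since material is wood.
Out: [count: 3, texture: glossy, material: metal], since material is metal.
Out: [count: 10, texture: matte, material: wood], since material is wood.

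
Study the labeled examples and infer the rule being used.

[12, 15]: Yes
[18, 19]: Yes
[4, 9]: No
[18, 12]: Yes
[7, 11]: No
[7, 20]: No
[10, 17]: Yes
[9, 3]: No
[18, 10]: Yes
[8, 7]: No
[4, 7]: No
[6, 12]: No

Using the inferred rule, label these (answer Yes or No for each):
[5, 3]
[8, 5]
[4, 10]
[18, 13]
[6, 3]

No, No, No, Yes, No

'Yes' ⟺ first ≥ 10.
[5, 3]: first 5, fails this test → No.
[8, 5]: first 8, fails this test → No.
[4, 10]: first 4, fails this test → No.
[18, 13]: first 18, fits → Yes.
[6, 3]: first 6, fails this test → No.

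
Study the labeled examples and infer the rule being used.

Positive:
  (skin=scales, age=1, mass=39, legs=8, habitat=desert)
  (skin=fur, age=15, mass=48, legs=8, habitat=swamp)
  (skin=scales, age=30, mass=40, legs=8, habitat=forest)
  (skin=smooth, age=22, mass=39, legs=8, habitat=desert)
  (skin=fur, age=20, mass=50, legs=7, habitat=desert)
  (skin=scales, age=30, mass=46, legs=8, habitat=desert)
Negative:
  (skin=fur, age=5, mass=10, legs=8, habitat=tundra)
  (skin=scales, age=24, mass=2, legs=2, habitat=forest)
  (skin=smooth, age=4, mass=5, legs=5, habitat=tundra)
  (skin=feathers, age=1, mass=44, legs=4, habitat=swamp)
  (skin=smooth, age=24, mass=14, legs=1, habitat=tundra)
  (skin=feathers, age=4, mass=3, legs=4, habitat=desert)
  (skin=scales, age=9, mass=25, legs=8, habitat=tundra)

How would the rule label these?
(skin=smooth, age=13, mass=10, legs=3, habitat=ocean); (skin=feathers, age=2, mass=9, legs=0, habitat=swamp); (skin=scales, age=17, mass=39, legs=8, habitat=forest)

The classifier is using: mass ≥ 39 AND legs ≥ 5.
(skin=smooth, age=13, mass=10, legs=3, habitat=ocean): Negative (mass = 10, legs = 3).
(skin=feathers, age=2, mass=9, legs=0, habitat=swamp): Negative (mass = 9, legs = 0).
(skin=scales, age=17, mass=39, legs=8, habitat=forest): Positive (mass = 39, legs = 8).

Negative, Negative, Positive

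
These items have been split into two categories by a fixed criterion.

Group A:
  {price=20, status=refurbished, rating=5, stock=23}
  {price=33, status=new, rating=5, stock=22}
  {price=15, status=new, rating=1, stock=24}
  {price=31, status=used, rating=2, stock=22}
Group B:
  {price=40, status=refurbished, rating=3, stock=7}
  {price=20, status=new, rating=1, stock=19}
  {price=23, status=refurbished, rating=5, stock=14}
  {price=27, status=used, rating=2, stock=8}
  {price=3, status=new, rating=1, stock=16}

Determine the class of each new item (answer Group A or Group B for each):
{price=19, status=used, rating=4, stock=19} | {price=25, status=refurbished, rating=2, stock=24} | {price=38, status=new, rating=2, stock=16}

Group B, Group A, Group B

The pattern is that an item is 'Group A' exactly when: stock ≥ 22.
{price=19, status=used, rating=4, stock=19}: stock = 19, doesn't match → Group B. {price=25, status=refurbished, rating=2, stock=24}: stock = 24, meets the rule → Group A. {price=38, status=new, rating=2, stock=16}: stock = 16, doesn't match → Group B.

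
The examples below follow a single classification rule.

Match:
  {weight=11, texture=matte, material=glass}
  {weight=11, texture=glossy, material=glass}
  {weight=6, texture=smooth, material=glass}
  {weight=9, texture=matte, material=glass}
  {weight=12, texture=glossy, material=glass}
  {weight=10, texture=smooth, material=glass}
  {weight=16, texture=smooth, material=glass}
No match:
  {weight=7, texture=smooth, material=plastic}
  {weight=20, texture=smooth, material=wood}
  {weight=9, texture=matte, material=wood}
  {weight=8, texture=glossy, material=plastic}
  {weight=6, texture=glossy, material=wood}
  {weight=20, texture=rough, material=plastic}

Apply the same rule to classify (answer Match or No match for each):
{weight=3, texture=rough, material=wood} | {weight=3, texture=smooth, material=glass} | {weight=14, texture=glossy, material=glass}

Checking candidate rules against both groups, what survives is: material is glass.

No match, Match, Match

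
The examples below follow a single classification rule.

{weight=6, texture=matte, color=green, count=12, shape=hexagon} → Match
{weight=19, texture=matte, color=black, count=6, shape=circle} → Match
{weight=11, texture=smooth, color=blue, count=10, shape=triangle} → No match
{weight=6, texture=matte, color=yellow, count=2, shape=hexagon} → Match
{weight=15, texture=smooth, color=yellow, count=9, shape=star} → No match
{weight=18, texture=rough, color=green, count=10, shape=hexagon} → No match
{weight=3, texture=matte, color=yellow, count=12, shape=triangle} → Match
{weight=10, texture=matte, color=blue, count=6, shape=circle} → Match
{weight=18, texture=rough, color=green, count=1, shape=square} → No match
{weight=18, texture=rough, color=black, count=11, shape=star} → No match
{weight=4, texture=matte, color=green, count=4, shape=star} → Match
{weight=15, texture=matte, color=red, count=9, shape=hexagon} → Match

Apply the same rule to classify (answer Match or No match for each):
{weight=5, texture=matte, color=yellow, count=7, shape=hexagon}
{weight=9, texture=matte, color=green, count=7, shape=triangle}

Checking candidate rules against both groups, what survives is: texture is matte.

Match, Match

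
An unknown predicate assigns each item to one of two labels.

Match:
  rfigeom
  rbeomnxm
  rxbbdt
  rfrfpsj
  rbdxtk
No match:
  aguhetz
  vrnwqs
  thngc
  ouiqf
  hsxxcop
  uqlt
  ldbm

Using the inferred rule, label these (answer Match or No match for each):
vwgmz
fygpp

No match, No match

The simplest hypothesis consistent with all the labels is: starts with 'r'.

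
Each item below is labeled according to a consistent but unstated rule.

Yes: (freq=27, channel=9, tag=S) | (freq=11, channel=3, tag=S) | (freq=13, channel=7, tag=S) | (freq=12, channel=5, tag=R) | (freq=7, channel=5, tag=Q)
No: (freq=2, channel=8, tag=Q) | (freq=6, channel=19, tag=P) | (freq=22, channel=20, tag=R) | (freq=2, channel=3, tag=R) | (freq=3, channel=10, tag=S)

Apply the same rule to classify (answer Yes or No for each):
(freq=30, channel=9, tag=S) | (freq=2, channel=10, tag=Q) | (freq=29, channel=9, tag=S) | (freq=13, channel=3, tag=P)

A rule that fits every label: freq ≥ 3 AND channel ≤ 9 — true of each 'Yes' example, false of each 'No' one.
(freq=30, channel=9, tag=S) — freq = 30, channel = 9, hence Yes.
(freq=2, channel=10, tag=Q) — freq = 2, channel = 10, hence No.
(freq=29, channel=9, tag=S) — freq = 29, channel = 9, hence Yes.
(freq=13, channel=3, tag=P) — freq = 13, channel = 3, hence Yes.

Yes, No, Yes, Yes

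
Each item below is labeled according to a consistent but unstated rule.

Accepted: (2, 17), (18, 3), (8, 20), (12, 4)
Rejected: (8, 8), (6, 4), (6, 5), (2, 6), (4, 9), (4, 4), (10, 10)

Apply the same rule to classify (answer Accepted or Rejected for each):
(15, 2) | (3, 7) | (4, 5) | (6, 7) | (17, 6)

The common property of the 'Accepted' items is: max ≥ 12. No 'Rejected' item has it.
Accepted: (15, 2), since max 15.
Rejected: (3, 7), since max 7.
Rejected: (4, 5), since max 5.
Rejected: (6, 7), since max 7.
Accepted: (17, 6), since max 17.

Accepted, Rejected, Rejected, Rejected, Accepted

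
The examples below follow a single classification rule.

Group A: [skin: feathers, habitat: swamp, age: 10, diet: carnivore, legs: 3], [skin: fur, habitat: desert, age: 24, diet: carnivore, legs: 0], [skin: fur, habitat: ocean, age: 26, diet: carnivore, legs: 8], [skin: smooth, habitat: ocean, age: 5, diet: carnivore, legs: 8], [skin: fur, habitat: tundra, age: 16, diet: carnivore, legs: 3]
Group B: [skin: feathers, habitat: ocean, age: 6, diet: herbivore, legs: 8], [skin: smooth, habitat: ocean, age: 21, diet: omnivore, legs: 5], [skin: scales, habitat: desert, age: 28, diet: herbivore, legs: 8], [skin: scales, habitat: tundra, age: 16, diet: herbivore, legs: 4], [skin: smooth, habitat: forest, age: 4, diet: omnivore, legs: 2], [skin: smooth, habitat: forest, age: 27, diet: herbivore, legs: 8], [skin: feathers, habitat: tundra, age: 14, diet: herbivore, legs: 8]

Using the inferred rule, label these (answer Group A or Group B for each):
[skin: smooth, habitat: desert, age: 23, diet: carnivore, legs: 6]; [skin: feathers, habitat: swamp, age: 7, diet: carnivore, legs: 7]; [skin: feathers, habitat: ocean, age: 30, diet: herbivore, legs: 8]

Group A, Group A, Group B

The simplest hypothesis consistent with all the labels is: diet is carnivore.
Group A: [skin: smooth, habitat: desert, age: 23, diet: carnivore, legs: 6], since diet is carnivore. Group A: [skin: feathers, habitat: swamp, age: 7, diet: carnivore, legs: 7], since diet is carnivore. Group B: [skin: feathers, habitat: ocean, age: 30, diet: herbivore, legs: 8], since diet is herbivore.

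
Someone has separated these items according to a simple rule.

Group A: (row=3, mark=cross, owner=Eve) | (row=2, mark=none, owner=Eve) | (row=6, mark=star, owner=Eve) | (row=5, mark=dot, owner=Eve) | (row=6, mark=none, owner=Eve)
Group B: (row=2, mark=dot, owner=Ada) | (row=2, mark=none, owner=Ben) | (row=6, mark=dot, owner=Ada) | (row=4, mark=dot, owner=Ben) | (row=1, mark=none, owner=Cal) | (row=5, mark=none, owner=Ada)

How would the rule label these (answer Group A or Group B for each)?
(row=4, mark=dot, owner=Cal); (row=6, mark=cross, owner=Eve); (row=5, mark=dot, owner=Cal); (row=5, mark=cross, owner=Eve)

Group B, Group A, Group B, Group A

The rule appears to be: owner is Eve.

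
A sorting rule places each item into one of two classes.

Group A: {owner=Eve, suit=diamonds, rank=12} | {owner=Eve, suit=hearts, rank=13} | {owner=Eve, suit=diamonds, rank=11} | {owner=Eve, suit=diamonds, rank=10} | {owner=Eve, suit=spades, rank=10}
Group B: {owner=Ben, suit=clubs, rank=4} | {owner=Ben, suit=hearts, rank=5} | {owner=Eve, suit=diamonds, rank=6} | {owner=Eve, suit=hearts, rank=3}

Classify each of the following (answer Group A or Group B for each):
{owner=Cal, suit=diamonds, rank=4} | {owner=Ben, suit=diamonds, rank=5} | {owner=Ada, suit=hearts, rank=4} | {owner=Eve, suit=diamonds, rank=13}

Group B, Group B, Group B, Group A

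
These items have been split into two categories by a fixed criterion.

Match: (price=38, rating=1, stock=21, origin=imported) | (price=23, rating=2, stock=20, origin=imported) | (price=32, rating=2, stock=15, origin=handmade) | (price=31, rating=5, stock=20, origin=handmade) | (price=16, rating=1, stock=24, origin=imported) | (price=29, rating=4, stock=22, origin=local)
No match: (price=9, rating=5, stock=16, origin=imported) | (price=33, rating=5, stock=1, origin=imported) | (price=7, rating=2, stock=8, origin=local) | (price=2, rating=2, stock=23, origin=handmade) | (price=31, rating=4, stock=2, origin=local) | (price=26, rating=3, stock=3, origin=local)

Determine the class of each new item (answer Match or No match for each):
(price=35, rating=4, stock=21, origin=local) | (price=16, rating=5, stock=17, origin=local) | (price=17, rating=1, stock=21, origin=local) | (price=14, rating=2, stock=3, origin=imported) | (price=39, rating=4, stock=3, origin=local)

Match, Match, Match, No match, No match

A rule that fits every label: stock ≥ 8 AND price ≥ 16 — true of each 'Match' example, false of each 'No match' one.
(price=35, rating=4, stock=21, origin=local): Match (stock = 21, price = 35). (price=16, rating=5, stock=17, origin=local): Match (stock = 17, price = 16). (price=17, rating=1, stock=21, origin=local): Match (stock = 21, price = 17). (price=14, rating=2, stock=3, origin=imported): No match (stock = 3, price = 14). (price=39, rating=4, stock=3, origin=local): No match (stock = 3, price = 39).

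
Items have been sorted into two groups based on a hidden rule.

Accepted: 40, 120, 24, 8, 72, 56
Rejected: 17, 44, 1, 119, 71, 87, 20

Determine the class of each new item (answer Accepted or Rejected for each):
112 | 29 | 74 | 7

Accepted, Rejected, Rejected, Rejected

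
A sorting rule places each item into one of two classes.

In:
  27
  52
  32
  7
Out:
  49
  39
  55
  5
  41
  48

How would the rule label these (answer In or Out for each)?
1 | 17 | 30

The distinguishing property — ≡ 2 (mod 5) — holds for all the 'In' cases and none of the 'Out' cases.
1 → 1 mod 5 = 1 → Out. 17 → 17 mod 5 = 2 → In. 30 → 30 mod 5 = 0 → Out.

Out, In, Out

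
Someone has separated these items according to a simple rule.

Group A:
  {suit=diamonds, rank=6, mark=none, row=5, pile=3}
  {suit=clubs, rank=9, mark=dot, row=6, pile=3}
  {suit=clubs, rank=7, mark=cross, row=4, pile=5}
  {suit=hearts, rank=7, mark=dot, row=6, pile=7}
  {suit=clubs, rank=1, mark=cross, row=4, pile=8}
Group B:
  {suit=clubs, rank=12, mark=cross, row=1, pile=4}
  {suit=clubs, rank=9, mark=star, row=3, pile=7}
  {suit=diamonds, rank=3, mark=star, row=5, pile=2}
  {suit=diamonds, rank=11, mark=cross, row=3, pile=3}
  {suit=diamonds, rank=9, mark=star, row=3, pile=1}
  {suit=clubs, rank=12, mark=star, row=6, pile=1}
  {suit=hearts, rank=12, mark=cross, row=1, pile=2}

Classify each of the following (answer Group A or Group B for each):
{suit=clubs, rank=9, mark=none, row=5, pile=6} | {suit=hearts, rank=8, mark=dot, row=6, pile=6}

One predicate separates the groups cleanly: pile ≥ 3 AND row ≥ 4.

Group A, Group A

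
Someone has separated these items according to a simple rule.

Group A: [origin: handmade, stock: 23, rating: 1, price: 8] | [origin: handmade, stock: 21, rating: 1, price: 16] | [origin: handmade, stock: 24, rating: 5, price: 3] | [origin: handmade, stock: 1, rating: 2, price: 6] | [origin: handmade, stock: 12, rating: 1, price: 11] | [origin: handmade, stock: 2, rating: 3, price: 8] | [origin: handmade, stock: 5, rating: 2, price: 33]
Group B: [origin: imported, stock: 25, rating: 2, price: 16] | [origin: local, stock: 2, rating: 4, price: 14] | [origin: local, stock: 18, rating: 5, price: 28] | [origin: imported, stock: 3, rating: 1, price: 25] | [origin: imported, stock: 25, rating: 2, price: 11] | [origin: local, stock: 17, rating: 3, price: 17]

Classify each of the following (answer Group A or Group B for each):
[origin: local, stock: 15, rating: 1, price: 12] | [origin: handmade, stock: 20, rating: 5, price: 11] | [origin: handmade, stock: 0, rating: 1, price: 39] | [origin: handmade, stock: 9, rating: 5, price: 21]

Group B, Group A, Group A, Group A

Looking at the examples, the only property every 'Group A' case has and every 'Group B' case lacks is: origin is handmade.
[origin: local, stock: 15, rating: 1, price: 12]: Group B (origin is local).
[origin: handmade, stock: 20, rating: 5, price: 11]: Group A (origin is handmade).
[origin: handmade, stock: 0, rating: 1, price: 39]: Group A (origin is handmade).
[origin: handmade, stock: 9, rating: 5, price: 21]: Group A (origin is handmade).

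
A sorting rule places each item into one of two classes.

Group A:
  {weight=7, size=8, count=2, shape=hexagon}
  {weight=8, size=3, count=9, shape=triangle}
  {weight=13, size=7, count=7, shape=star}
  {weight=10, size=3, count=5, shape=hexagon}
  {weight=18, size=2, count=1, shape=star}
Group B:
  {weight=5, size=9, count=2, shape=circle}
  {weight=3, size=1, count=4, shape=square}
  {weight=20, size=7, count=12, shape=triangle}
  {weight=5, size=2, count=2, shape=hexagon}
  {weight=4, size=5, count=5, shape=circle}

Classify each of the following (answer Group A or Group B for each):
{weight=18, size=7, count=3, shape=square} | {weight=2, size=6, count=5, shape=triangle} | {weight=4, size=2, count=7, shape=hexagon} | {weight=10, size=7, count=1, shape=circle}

Group A, Group B, Group B, Group A

Every 'Group A' example satisfies: count ≤ 9 AND weight ≥ 7. None of the 'Group B' examples do.
{weight=18, size=7, count=3, shape=square} — count = 3, weight = 18, hence Group A.
{weight=2, size=6, count=5, shape=triangle} — count = 5, weight = 2, hence Group B.
{weight=4, size=2, count=7, shape=hexagon} — count = 7, weight = 4, hence Group B.
{weight=10, size=7, count=1, shape=circle} — count = 1, weight = 10, hence Group A.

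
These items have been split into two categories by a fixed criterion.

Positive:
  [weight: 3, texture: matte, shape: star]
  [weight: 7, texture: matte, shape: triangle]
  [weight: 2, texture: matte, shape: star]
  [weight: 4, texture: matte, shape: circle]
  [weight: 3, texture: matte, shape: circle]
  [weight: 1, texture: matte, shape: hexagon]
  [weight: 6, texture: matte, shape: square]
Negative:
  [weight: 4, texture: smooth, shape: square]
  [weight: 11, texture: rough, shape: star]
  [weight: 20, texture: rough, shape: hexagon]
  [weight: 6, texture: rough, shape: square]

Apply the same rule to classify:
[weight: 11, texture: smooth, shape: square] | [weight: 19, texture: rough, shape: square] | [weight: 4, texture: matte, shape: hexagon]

One predicate separates the groups cleanly: texture is matte.

Negative, Negative, Positive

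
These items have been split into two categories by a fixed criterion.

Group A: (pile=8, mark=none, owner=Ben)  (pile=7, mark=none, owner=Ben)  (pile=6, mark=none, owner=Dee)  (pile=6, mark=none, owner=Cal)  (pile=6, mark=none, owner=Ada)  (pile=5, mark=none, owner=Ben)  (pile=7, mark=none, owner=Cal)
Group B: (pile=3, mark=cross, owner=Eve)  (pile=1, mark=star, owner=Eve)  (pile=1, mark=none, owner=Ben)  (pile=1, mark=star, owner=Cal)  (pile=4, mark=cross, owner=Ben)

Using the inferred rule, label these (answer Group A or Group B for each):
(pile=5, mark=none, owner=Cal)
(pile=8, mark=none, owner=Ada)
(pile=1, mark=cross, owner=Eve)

The rule appears to be: pile ≥ 5.
Group A: (pile=5, mark=none, owner=Cal), since pile = 5.
Group A: (pile=8, mark=none, owner=Ada), since pile = 8.
Group B: (pile=1, mark=cross, owner=Eve), since pile = 1.

Group A, Group A, Group B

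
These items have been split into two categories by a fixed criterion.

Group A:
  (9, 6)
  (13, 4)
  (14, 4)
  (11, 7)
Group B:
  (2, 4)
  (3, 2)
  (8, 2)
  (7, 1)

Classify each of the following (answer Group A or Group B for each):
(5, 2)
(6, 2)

Group B, Group B

One predicate separates the groups cleanly: sum ≥ 15.
(5, 2): 5+2 = 7 — lacks this property, so Group B. (6, 2): 6+2 = 8 — lacks this property, so Group B.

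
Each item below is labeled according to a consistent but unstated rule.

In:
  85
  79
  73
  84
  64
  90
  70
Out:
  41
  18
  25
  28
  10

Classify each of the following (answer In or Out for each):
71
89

In, In

The simplest hypothesis consistent with all the labels is: at least 64.
71: 71 ≥ 64 — satisfies this, so In. 89: 89 ≥ 64 — satisfies this, so In.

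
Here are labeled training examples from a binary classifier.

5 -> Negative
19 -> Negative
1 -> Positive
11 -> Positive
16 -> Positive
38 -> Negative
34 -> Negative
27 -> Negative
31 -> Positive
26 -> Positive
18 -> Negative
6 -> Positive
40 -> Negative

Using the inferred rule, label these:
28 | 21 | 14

Negative, Positive, Negative

'Positive' ⟺ ≡ 1 (mod 5).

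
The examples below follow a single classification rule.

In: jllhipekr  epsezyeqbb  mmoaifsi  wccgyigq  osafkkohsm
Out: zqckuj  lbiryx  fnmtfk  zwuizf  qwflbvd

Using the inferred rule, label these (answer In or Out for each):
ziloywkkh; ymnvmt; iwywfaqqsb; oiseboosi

In, Out, In, In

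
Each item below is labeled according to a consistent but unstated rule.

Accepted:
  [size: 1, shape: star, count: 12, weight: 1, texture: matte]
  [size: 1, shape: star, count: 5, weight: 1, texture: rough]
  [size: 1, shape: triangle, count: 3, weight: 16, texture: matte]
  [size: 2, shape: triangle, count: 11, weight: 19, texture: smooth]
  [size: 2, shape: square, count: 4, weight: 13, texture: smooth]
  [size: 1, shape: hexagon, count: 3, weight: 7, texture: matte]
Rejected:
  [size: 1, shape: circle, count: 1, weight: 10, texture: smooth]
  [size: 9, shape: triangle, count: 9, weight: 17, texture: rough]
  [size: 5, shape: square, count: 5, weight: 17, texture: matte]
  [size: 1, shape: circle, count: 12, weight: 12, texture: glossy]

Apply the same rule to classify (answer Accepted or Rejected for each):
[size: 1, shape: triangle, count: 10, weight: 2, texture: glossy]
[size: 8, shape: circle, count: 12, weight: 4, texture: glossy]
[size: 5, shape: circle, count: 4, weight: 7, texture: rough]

Accepted, Rejected, Rejected

All 'Accepted' examples share one property — shape is not circle AND size ≤ 2 — and every 'Rejected' example lacks it.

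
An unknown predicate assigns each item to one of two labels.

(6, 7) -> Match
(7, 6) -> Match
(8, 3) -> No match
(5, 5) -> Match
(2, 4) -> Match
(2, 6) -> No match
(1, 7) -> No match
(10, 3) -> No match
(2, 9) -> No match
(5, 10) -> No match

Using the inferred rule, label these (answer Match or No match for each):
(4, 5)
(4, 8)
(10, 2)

The rule appears to be: |first − second| ≤ 2.

Match, No match, No match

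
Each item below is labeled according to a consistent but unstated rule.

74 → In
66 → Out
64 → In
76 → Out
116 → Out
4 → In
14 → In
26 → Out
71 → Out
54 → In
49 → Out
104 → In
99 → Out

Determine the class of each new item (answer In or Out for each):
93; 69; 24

Rule: ends in digit 4. This holds for each 'In' example and fails for each 'Out' one.
93: Out (last digit 3). 69: Out (last digit 9). 24: In (last digit 4).

Out, Out, In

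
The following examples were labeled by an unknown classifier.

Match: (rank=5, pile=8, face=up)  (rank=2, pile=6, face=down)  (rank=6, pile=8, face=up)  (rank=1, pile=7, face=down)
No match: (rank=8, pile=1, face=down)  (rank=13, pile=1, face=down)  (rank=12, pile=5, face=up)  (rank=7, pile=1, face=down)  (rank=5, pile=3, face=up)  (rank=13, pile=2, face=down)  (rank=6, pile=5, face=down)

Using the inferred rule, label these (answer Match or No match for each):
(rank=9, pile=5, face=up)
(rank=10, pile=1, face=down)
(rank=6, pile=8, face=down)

No match, No match, Match

A rule that fits every label: pile ≥ 6 — true of each 'Match' example, false of each 'No match' one.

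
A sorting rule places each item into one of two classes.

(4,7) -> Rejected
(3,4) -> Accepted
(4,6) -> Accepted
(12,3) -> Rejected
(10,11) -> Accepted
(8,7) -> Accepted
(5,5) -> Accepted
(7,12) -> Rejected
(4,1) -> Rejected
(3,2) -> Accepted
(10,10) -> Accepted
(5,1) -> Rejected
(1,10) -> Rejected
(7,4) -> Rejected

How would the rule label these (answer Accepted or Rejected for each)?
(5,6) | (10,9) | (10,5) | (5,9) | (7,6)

Accepted, Accepted, Rejected, Rejected, Accepted

A rule that fits every label: |first − second| ≤ 2 — true of each 'Accepted' example, false of each 'Rejected' one.
(5,6): |5−6| = 1, has this property → Accepted.
(10,9): |10−9| = 1, has this property → Accepted.
(10,5): |10−5| = 5, does not satisfy this → Rejected.
(5,9): |5−9| = 4, does not satisfy this → Rejected.
(7,6): |7−6| = 1, has this property → Accepted.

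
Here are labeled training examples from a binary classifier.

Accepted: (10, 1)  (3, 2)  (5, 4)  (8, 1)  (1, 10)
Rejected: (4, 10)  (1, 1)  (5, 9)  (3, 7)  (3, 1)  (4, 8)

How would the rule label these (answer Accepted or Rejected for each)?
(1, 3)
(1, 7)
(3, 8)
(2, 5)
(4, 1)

Every 'Accepted' example satisfies: sum is odd. None of the 'Rejected' examples do.

Rejected, Rejected, Accepted, Accepted, Accepted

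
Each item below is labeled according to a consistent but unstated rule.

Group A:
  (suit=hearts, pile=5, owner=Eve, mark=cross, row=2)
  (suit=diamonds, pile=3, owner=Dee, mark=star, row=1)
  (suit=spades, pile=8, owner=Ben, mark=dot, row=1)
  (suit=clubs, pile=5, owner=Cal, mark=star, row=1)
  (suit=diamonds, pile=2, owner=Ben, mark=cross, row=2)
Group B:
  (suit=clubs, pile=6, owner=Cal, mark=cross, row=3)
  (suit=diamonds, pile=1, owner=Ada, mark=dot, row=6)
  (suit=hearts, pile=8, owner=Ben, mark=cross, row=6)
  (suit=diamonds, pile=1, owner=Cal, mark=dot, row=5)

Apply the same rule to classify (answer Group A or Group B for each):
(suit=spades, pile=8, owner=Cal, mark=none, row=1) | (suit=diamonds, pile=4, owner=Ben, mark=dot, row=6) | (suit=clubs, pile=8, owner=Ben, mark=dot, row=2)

Group A, Group B, Group A

The common property of the 'Group A' items is: row ≤ 2. No 'Group B' item has it.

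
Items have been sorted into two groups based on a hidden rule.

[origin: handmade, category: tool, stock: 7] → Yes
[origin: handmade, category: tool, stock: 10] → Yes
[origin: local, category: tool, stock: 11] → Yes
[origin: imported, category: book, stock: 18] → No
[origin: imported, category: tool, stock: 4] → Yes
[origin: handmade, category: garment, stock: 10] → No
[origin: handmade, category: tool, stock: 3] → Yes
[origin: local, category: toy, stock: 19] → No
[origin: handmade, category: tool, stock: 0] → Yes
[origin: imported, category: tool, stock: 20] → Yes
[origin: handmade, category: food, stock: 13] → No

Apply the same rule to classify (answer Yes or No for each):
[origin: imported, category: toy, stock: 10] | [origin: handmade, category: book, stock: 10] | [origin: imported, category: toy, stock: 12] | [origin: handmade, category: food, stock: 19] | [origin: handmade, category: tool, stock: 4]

Checking candidate rules against both groups, what survives is: category is tool.

No, No, No, No, Yes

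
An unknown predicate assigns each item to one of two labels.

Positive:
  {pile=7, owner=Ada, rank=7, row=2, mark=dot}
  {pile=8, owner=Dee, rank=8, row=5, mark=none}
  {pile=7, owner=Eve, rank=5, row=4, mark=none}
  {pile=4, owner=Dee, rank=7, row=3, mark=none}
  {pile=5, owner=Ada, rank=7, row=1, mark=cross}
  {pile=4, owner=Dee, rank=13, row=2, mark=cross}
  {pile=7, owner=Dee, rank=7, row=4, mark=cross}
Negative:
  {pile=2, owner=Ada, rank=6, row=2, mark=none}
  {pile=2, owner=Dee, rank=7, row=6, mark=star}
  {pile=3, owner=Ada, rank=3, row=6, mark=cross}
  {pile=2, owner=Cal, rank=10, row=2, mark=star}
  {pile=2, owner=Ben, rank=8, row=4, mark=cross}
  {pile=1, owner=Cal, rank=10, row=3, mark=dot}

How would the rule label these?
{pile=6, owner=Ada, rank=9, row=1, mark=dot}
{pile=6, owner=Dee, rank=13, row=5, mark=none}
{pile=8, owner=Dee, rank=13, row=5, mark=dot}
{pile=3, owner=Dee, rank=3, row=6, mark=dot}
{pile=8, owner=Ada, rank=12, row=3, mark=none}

Positive, Positive, Positive, Negative, Positive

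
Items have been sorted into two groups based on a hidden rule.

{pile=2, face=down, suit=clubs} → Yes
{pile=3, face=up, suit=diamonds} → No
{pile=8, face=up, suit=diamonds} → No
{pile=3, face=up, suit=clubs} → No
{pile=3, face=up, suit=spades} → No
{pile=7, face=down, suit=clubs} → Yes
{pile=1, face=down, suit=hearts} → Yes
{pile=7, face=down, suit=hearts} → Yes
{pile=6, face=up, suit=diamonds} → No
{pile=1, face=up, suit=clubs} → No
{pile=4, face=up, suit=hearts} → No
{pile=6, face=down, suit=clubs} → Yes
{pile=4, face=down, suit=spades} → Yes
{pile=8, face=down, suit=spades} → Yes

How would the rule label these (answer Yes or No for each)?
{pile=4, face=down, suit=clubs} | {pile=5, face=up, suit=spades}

The classifier is using: face is down.
{pile=4, face=down, suit=clubs} — face is down, hence Yes. {pile=5, face=up, suit=spades} — face is up, hence No.

Yes, No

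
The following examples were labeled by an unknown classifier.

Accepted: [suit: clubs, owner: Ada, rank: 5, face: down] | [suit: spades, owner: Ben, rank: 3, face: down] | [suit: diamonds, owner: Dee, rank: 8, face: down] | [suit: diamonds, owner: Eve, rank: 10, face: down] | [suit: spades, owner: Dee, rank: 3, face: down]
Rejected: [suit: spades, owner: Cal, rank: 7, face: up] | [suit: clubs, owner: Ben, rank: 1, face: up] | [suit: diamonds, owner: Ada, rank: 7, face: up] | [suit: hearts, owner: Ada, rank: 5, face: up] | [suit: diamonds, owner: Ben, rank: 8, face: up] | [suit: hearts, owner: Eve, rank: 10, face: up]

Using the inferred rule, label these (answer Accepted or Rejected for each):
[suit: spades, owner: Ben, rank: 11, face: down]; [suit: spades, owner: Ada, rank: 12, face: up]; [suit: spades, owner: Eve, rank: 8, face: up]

All 'Accepted' examples share one property — face is down — and every 'Rejected' example lacks it.

Accepted, Rejected, Rejected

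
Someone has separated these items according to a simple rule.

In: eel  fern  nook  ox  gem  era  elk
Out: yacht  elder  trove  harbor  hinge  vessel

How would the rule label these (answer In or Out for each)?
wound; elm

The simplest hypothesis consistent with all the labels is: length ≤ 4.
wound → length 5 → Out. elm → length 3 → In.

Out, In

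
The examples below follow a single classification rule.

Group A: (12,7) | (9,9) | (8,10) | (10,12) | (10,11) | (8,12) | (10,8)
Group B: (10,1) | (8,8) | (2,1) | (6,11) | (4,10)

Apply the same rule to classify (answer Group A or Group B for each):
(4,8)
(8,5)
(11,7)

Group B, Group B, Group A

The classifier is using: sum ≥ 18.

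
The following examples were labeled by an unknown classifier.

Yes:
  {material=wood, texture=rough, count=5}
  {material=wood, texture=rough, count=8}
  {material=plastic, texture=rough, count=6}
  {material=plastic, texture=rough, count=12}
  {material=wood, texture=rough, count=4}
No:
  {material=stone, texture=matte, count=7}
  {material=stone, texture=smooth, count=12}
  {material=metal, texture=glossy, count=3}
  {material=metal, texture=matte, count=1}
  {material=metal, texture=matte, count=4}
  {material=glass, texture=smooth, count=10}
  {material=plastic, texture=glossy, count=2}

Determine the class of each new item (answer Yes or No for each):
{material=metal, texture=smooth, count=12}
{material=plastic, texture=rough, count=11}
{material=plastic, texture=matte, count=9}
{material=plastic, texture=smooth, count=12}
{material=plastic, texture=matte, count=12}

Looking at the examples, the only property every 'Yes' case has and every 'No' case lacks is: texture is rough.

No, Yes, No, No, No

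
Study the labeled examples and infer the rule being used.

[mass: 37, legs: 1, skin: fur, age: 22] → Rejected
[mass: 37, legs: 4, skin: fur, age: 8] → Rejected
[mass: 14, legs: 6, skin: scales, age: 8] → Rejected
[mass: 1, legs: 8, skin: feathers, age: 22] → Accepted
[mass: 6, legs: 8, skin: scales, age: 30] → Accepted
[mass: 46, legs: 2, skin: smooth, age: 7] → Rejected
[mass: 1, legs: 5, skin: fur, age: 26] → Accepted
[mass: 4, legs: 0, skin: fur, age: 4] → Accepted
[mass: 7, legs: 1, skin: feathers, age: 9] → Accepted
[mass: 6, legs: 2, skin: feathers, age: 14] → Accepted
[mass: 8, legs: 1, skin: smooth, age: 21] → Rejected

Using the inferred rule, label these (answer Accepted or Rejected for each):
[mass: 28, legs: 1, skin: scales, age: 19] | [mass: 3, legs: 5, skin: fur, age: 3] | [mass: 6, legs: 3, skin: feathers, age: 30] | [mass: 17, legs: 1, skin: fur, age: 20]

Rejected, Accepted, Accepted, Rejected

Every 'Accepted' example satisfies: mass ≤ 7. None of the 'Rejected' examples do.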